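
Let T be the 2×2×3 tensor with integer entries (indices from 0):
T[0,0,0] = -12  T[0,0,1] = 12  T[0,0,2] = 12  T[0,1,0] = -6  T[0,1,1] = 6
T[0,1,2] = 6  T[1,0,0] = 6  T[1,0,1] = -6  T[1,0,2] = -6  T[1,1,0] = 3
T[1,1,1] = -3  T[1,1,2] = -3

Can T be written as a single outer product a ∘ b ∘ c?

Yes

If T = a ∘ b ∘ c then every fibre of T is a multiple of the corresponding factor, so read the factors off the fibres through the nonzero entry T[0,0,0] = -12.
The mode-1 fibre T[:,0,0] = [-12, 6] gives a = [2, -1] (primitive direction); the mode-2 fibre T[0,:,0] = [-12, -6] gives b = [2, 1]; then c[k] = T[0,0,k] / (a[0]·b[0]) = [-12, 12, 12] / 4 = [-3, 3, 3].
Expanding [2, -1] ∘ [2, 1] ∘ [-3, 3, 3] reproduces all 12 entries of T, so T = [2, -1] ∘ [2, 1] ∘ [-3, 3, 3] and rank(T) ≤ 1.
Equivalently every frontal slice T[:,:,k] is c[k] times the rank-1 matrix [2, -1] ∘ [2, 1]. So T has rank 1 (it is nonzero).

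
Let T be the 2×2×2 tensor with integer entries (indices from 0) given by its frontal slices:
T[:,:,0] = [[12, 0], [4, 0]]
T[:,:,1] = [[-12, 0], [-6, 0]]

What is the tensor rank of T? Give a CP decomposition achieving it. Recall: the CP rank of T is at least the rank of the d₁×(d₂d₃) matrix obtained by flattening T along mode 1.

rank(T) = 2

Lower bound: the mode-3 unfolding of T (rows indexed by k, columns by (i,j) = (0,0), (0,1), (1,0), (1,1)) is [[12, 0, 4, 0], [-12, 0, -6, 0]].
There the 2×2 minor on rows k ∈ {0, 1}, columns (i,j) ∈ {(0,0), (1,0)} is det [[12, 4], [-12, -6]] = -24 ≠ 0, so this unfolding has rank ≥ 2; CP rank is at least every unfolding rank, so rank(T) ≥ 2. (This is only a lower bound: in general the CP rank may exceed every unfolding rank, so we still need to exhibit 2 rank-1 terms summing to T.)
Upper bound — finding two terms. Every mode-2 slice of T is a multiple of one matrix: T[:,j,:] = b[j]·M with b = [1, 0] and M = [[12, -12], [4, -6]] (rows indexed by i, columns by k). So it suffices to write M as a sum of two rank-1 matrices.
Splitting M by its rows (i = 0, 1), M = [1, 0][12, -12]ᵀ + [0, 1][4, -6]ᵀ.
Hence T = [1, 0] ⊗ [1, 0] ⊗ [12, -12] + [0, 1] ⊗ [1, 0] ⊗ [4, -6], so rank(T) ≤ 2.
These bounds meet, so rank(T) = 2.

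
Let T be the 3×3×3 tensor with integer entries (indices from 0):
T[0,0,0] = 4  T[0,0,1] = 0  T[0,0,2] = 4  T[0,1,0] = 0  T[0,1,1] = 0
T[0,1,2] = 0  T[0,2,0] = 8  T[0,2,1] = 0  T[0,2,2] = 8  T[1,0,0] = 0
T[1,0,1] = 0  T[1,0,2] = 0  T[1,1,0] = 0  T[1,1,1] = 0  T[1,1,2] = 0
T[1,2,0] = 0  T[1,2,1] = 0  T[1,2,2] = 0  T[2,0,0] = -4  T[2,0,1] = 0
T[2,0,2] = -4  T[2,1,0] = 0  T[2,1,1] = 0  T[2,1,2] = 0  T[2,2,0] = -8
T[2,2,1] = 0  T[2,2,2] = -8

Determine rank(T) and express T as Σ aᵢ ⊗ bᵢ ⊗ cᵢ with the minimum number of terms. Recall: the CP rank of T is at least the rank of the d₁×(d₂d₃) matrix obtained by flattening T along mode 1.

rank(T) = 1

Lower bound: T ≠ 0 (e.g. T[0,0,0] = 4), so rank(T) ≥ 1.
Upper bound: if T = a ⊗ b ⊗ c then every fibre of T is a multiple of the corresponding factor, so read the factors off the fibres through the nonzero entry T[0,0,0] = 4.
The mode-1 fibre T[:,0,0] = [4, 0, -4] gives a = [1, 0, -1] (primitive direction); the mode-2 fibre T[0,:,0] = [4, 0, 8] gives b = [1, 0, 2]; then c[k] = T[0,0,k] / (a[0]·b[0]) = [4, 0, 4] / 1 = [4, 0, 4].
Expanding [1, 0, -1] ⊗ [1, 0, 2] ⊗ [4, 0, 4] reproduces all 27 entries of T, so T = [1, 0, -1] ⊗ [1, 0, 2] ⊗ [4, 0, 4] and rank(T) ≤ 1.
These bounds meet, so rank(T) = 1.
Check entry T[0,2,2] = 8: (1)·(2)·(4) = 8.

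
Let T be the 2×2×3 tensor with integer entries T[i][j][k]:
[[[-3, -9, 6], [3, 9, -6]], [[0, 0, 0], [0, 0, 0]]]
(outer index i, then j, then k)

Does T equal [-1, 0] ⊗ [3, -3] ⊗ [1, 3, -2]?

Yes

Reconstruct entrywise from the claimed factors. For example, T[0,1,2] = -6 and Σₗ aₗ[0]bₗ[1]cₗ[2] = (-1)·(-3)·(-2) = -6; checking all 12 entries, every one matches. The claim holds.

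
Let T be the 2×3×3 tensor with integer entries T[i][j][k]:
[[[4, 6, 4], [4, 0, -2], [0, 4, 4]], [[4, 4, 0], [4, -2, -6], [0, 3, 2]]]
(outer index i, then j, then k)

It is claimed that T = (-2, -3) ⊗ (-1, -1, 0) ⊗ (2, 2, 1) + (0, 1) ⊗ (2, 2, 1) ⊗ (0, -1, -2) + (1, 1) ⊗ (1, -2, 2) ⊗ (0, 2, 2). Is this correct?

Reconstruct entry (1,0,0) from the claimed factors: Σₗ aₗ[1]bₗ[0]cₗ[0] = (-3)·(-1)·(2) + (1)·(2)·(0) + (1)·(1)·(0) = 6, but T[1,0,0] = 4. The claim is false.

No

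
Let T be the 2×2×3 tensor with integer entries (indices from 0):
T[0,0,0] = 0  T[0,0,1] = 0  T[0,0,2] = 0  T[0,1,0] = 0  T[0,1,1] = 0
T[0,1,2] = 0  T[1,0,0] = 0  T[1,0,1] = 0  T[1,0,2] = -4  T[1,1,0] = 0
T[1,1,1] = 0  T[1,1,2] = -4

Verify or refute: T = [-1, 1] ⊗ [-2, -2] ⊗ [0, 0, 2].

No

Reconstruct entry (0,0,2) from the claimed factors: Σₗ aₗ[0]bₗ[0]cₗ[2] = (-1)·(-2)·(2) = 4, but T[0,0,2] = 0. The claim is false.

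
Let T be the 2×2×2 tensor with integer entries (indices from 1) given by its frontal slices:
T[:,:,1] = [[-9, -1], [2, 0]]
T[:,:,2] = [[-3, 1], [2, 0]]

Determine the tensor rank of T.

2

Lower bound: the mode-3 unfolding of T (rows indexed by k, columns by (i,j) = (1,1), (1,2), (2,1), (2,2)) is [[-9, -1, 2, 0], [-3, 1, 2, 0]].
There the 2×2 minor on rows k ∈ {1, 2}, columns (i,j) ∈ {(1,1), (1,2)} is det [[-9, -1], [-3, 1]] = -12 ≠ 0, so this unfolding has rank ≥ 2; CP rank is at least every unfolding rank, so rank(T) ≥ 2. (Flattening ranks never certify an upper bound on CP rank; for that we must actually write T with 2 rank-1 terms.)
Upper bound — finding two terms. Write S_k = T[:,:,k] for the frontal slices: S₁ = [[-9, -1], [2, 0]], S₂ = [[-3, 1], [2, 0]].
If T = a₁ ⊗ b₁ ⊗ c₁ + a₂ ⊗ b₂ ⊗ c₂ then each S_k = c₁[k]·a₁b₁ᵀ + c₂[k]·a₂b₂ᵀ. S₁ and S₂ are linearly independent, so a₁b₁ᵀ and a₂b₂ᵀ must span the same plane of matrices: they are the rank-1 matrices of the form x·S₁ + y·S₂.
det(x·S₁ + y·S₂) is 2·x² − 2·y² = 2·(x − y)(x + y), vanishing at (x:y) = (1:1) and (1:-1).
M₁ = S₁ + S₂ = [[-12, 0], [4, 0]] = (-4)·[3, -1][1, 0]ᵀ and M₂ = S₁ − S₂ = [[-6, -2], [0, 0]] = (-2)·[1, 0][3, 1]ᵀ, so take a₁ = [3, -1], b₁ = [1, 0], a₂ = [1, 0], b₂ = [3, 1].
Each slice is an integer combination of E₁ = a₁b₁ᵀ and E₂ = a₂b₂ᵀ: S₁ = −2·E₁ − E₂, S₂ = −2·E₁ + E₂; reading off coefficients, c₁ = [-2, -2] and c₂ = [-1, 1].
Hence T = [3, -1] ⊗ [1, 0] ⊗ [-2, -2] + [1, 0] ⊗ [3, 1] ⊗ [-1, 1], so rank(T) ≤ 2.
These bounds meet, so rank(T) = 2.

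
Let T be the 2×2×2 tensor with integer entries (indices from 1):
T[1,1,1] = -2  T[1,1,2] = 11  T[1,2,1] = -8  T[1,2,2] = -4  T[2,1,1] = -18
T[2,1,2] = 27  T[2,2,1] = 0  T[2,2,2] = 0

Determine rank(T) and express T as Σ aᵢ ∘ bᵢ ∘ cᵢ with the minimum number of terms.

Lower bound: in the mode-3 unfolding of T (rows indexed by k, columns by (i,j)) the 2×2 minor on rows k ∈ {1, 2}, columns (i,j) ∈ {(1,1), (1,2)} is det [[-2, -8], [11, -4]] = 96 ≠ 0, so that unfolding has rank ≥ 2 and hence rank(T) ≥ 2 (CP rank is at least every unfolding rank, though it can be larger).
Upper bound: with S_k = T[:,:,k], the two rank-1 terms a₁b₁ᵀ, a₂b₂ᵀ are the rank-1 members of the pencil x·S₁ + y·S₂.
det(x·S₁ + y·S₂) is −144·x² + 144·xy + 108·y² = (-36)·(2·x − 3·y)(2·x + y), vanishing at (x:y) = (3:2) and (1:-2).
M₁ = 3·S₁ + 2·S₂ = [[16, -32], [0, 0]] = 16·[1, 0][1, -2]ᵀ and M₂ = S₁ − 2·S₂ = [[-24, 0], [-72, 0]] = (-24)·[1, 3][1, 0]ᵀ, so take a₁ = [1, 0], b₁ = [1, -2], a₂ = [1, 3], b₂ = [1, 0].
Each slice is an integer combination of E₁ = a₁b₁ᵀ and E₂ = a₂b₂ᵀ: S₁ = 4·E₁ − 6·E₂, S₂ = 2·E₁ + 9·E₂; reading off coefficients, c₁ = [4, 2] and c₂ = [-6, 9].
Hence T = [1, 0] ∘ [1, -2] ∘ [4, 2] + [1, 3] ∘ [1, 0] ∘ [-6, 9], so rank(T) ≤ 2.
These bounds meet, so rank(T) = 2.

rank(T) = 2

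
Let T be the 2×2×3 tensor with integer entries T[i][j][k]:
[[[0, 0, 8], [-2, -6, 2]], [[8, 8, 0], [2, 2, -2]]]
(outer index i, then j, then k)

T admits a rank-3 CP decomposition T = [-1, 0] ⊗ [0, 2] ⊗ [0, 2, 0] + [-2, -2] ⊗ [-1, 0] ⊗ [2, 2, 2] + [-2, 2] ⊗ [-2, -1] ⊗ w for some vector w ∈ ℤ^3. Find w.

Subtract the known terms from T to get the rank-1 residual R = [-2, 2] ⊗ [-2, -1] ⊗ w, so R[i,j,k] = a[i]·b[j]·w[k]. Pick indices with nonzero a[0]·b[0] = (-2)·(-2) = 4. Only the fibre through (0,0,·) is needed: R[0,0,:] = T[0,0,:] − Σₗ aₗ[0]bₗ[0]cₗ = [0, 0, 8] − (-1)·(0)·[0, 2, 0] − (-2)·(-1)·[2, 2, 2] = [-4, -4, 4]. Then w[k] = R[0,0,k] / 4 for each k, giving w = [-4, -4, 4] / 4 = [-1, -1, 1].

w = [-1, -1, 1]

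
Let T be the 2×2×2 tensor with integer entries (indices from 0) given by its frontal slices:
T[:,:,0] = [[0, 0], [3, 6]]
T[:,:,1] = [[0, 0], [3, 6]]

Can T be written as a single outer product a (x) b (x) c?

If T = a (x) b (x) c then every fibre of T is a multiple of the corresponding factor, so read the factors off the fibres through the nonzero entry T[1,0,0] = 3.
The mode-1 fibre T[:,0,0] = [0, 3] gives a = [0, 1] (primitive direction); the mode-2 fibre T[1,:,0] = [3, 6] gives b = [1, 2]; then c[k] = T[1,0,k] / (a[1]·b[0]) = [3, 3] / 1 = [3, 3].
Expanding [0, 1] (x) [1, 2] (x) [3, 3] reproduces all 8 entries of T, so T = [0, 1] (x) [1, 2] (x) [3, 3] and rank(T) ≤ 1.
Equivalently every frontal slice T[:,:,k] is c[k] times the rank-1 matrix [0, 1] (x) [1, 2]. So T has rank 1 (it is nonzero).

Yes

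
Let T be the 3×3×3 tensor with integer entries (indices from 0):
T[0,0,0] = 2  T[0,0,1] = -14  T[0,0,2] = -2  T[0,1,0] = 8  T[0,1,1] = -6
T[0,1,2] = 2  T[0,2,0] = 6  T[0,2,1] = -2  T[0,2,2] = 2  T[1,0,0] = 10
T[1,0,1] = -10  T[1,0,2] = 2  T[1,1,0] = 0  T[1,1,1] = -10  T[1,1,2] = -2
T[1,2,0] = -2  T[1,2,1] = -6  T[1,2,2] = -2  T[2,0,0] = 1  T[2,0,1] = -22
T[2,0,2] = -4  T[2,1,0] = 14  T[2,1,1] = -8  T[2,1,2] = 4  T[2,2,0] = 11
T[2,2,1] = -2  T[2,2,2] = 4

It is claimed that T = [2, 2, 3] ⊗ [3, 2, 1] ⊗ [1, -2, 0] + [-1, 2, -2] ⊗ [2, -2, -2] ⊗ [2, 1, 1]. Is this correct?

No

Reconstruct entry (1,0,0) from the claimed factors: Σₗ aₗ[1]bₗ[0]cₗ[0] = (2)·(3)·(1) + (2)·(2)·(2) = 14, but T[1,0,0] = 10. The claim is false.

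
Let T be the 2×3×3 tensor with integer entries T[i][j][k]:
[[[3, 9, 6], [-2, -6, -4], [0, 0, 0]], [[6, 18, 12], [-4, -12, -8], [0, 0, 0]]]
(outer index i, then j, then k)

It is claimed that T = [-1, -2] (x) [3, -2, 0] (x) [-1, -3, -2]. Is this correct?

Yes

Reconstruct entrywise from the claimed factors. For example, T[1,0,2] = 12 and Σₗ aₗ[1]bₗ[0]cₗ[2] = (-2)·(3)·(-2) = 12; checking all 18 entries, every one matches. The claim holds.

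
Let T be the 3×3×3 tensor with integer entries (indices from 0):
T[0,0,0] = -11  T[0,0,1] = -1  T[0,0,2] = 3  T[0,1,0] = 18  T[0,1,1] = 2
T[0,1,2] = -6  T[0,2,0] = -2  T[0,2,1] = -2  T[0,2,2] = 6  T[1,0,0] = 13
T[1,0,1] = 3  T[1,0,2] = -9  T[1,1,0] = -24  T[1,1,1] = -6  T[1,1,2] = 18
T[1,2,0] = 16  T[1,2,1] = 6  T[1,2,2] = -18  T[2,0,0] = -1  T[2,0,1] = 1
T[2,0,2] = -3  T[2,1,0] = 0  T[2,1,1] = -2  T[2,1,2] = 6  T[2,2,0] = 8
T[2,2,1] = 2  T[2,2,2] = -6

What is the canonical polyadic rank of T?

2

Lower bound: in the mode-1 unfolding of T (rows indexed by i, columns by (j,k)) the 2×2 minor on rows i ∈ {0, 1}, columns (j,k) ∈ {(0,0), (0,1)} is det [[-11, -1], [13, 3]] = -20 ≠ 0, so that unfolding has rank ≥ 2 and hence rank(T) ≥ 2 (CP rank is at least every unfolding rank, though it can be larger).
Upper bound: with S_k = T[:,:,k], the two rank-1 terms a₁b₁ᵀ, a₂b₂ᵀ are the rank-1 members of the pencil x·S₀ + y·S₁.
The 2×2 minor of x·S₀ + y·S₁ on rows {0,1}, columns {0,1} is 30·x² + 10·xy = 10·(3·x + y)(x), vanishing at (x:y) = (1:-3) and (0:1).
M₁ = S₀ − 3·S₁ = [[-8, 12, 4], [4, -6, -2], [-4, 6, 2]] = (-2)·[2, -1, 1][2, -3, -1]ᵀ and M₂ = S₁ = [[-1, 2, -2], [3, -6, 6], [1, -2, 2]] = −[1, -3, -1][1, -2, 2]ᵀ, so take a₁ = [2, -1, 1], b₁ = [2, -3, -1], a₂ = [1, -3, -1], b₂ = [1, -2, 2].
Each slice is an integer combination of E₁ = a₁b₁ᵀ and E₂ = a₂b₂ᵀ: S₀ = −2·E₁ − 3·E₂, S₁ = −E₂, S₂ = 3·E₂; reading off coefficients, c₁ = [-2, 0, 0] and c₂ = [-3, -1, 3].
Hence T = [2, -1, 1] ⊗ [2, -3, -1] ⊗ [-2, 0, 0] + [1, -3, -1] ⊗ [1, -2, 2] ⊗ [-3, -1, 3], so rank(T) ≤ 2.
These bounds meet, so rank(T) = 2.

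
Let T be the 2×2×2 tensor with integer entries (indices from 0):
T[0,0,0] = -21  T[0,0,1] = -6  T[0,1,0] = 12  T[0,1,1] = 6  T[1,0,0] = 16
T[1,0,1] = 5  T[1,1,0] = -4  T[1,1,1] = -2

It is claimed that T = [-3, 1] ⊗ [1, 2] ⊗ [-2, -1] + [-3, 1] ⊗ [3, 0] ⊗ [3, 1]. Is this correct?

No

Reconstruct entry (1,0,0) from the claimed factors: Σₗ aₗ[1]bₗ[0]cₗ[0] = (1)·(1)·(-2) + (1)·(3)·(3) = 7, but T[1,0,0] = 16. The claim is false.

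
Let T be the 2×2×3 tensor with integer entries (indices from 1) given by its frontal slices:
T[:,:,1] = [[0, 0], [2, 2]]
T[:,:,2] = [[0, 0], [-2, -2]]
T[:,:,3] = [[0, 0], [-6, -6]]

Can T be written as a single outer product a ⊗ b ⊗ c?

If T = a ⊗ b ⊗ c then every fibre of T is a multiple of the corresponding factor, so read the factors off the fibres through the nonzero entry T[2,1,1] = 2.
The mode-1 fibre T[:,1,1] = [0, 2] gives a = [0, 1] (primitive direction); the mode-2 fibre T[2,:,1] = [2, 2] gives b = [1, 1]; then c[k] = T[2,1,k] / (a[2]·b[1]) = [2, -2, -6] / 1 = [2, -2, -6].
Expanding [0, 1] ⊗ [1, 1] ⊗ [2, -2, -6] reproduces all 12 entries of T, so T = [0, 1] ⊗ [1, 1] ⊗ [2, -2, -6] and rank(T) ≤ 1.
Equivalently every frontal slice T[:,:,k] is c[k] times the rank-1 matrix [0, 1] ⊗ [1, 1]. So T has rank 1 (it is nonzero).

Yes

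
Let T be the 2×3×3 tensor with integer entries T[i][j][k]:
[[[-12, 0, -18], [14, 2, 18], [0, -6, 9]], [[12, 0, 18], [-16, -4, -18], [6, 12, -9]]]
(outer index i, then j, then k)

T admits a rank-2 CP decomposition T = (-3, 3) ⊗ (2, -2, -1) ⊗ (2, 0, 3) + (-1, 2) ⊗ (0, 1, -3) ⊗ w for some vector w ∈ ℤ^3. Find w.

w = (-2, -2, 0)

Subtract the known terms from T to get the rank-1 residual R = (-1, 2) ⊗ (0, 1, -3) ⊗ w, so R[i,j,k] = a[i]·b[j]·w[k]. Pick indices with nonzero a[0]·b[1] = (-1)·(1) = -1. Only the fibre through (0,1,·) is needed: R[0,1,:] = T[0,1,:] − Σₗ aₗ[0]bₗ[1]cₗ = [14, 2, 18] − (-3)·(-2)·(2, 0, 3) = [2, 2, 0]. Then w[k] = R[0,1,k] / -1 for each k, giving w = [2, 2, 0] / -1 = (-2, -2, 0).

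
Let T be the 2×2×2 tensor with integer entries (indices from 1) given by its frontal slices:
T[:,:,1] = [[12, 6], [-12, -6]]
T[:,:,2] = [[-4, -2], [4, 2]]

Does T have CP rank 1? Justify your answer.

Yes

The mode-1 fibre T[:,1,1] = [12, -12] gives a = (1, -1) (primitive direction); the mode-2 fibre T[1,:,1] = [12, 6] gives b = (2, 1); then c[k] = T[1,1,k] / (a[1]·b[1]) = [12, -4] / 2 = (6, -2).
Expanding (1, -1) ∘ (2, 1) ∘ (6, -2) reproduces all 8 entries of T, so T = (1, -1) ∘ (2, 1) ∘ (6, -2) and rank(T) ≤ 1.
Equivalently every frontal slice T[:,:,k] is c[k] times the rank-1 matrix (1, -1) ∘ (2, 1). So T has rank 1 (it is nonzero).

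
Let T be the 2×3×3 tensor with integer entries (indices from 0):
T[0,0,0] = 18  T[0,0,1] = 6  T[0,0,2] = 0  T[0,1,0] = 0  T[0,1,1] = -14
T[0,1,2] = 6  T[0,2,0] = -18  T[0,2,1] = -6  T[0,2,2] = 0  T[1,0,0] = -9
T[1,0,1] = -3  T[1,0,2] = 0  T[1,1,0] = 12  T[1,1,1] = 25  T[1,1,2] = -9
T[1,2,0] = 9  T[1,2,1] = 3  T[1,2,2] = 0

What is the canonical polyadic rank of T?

2

Lower bound: in the mode-2 unfolding of T (rows indexed by j, columns by (i,k)) the 2×2 minor on rows j ∈ {0, 1}, columns (i,k) ∈ {(0,0), (0,1)} is det [[18, 6], [0, -14]] = -252 ≠ 0, so that unfolding has rank ≥ 2 and hence rank(T) ≥ 2 (CP rank is at least every unfolding rank, though it can be larger).
Upper bound: with S_k = T[:,:,k], the two rank-1 terms a₁b₁ᵀ, a₂b₂ᵀ are the rank-1 members of the pencil x·S₀ + y·S₁.
The 2×2 minor of x·S₀ + y·S₁ on rows {0,1}, columns {0,1} is 216·x² + 396·xy + 108·y² = 36·(2·x + 3·y)(3·x + y), vanishing at (x:y) = (3:-2) and (1:-3).
M₁ = 3·S₀ − 2·S₁ = [[42, 28, -42], [-21, -14, 21]] = 7·(2, -1)(3, 2, -3)ᵀ and M₂ = S₀ − 3·S₁ = [[0, 42, 0], [0, -63, 0]] = 21·(2, -3)(0, 1, 0)ᵀ, so take a₁ = (2, -1), b₁ = (3, 2, -3), a₂ = (2, -3), b₂ = (0, 1, 0).
Each slice is an integer combination of E₁ = a₁b₁ᵀ and E₂ = a₂b₂ᵀ: S₀ = 3·E₁ − 6·E₂, S₁ = E₁ − 9·E₂, S₂ = 3·E₂; reading off coefficients, c₁ = (3, 1, 0) and c₂ = (-6, -9, 3).
Hence T = (2, -1) ⊗ (3, 2, -3) ⊗ (3, 1, 0) + (2, -3) ⊗ (0, 1, 0) ⊗ (-6, -9, 3), so rank(T) ≤ 2.
These bounds meet, so rank(T) = 2.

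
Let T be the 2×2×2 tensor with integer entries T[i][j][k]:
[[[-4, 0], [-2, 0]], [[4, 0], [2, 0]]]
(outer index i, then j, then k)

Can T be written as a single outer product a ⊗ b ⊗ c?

If T = a ⊗ b ⊗ c then every fibre of T is a multiple of the corresponding factor, so read the factors off the fibres through the nonzero entry T[0,0,0] = -4.
The mode-1 fibre T[:,0,0] = [-4, 4] gives a = [1, -1] (primitive direction); the mode-2 fibre T[0,:,0] = [-4, -2] gives b = [2, 1]; then c[k] = T[0,0,k] / (a[0]·b[0]) = [-4, 0] / 2 = [-2, 0].
Expanding [1, -1] ⊗ [2, 1] ⊗ [-2, 0] reproduces all 8 entries of T, so T = [1, -1] ⊗ [2, 1] ⊗ [-2, 0] and rank(T) ≤ 1.
Equivalently every frontal slice T[:,:,k] is c[k] times the rank-1 matrix [1, -1] ⊗ [2, 1]. So T has rank 1 (it is nonzero).

Yes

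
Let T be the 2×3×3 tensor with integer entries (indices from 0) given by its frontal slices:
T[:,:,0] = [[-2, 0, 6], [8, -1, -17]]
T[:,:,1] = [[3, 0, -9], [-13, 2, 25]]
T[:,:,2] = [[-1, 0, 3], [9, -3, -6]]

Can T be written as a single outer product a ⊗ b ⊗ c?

No

The mode-3 unfolding of T (rows indexed by k, columns by (i,j) = (0,0), (0,1), (0,2), (1,0), (1,1), (1,2)) is [[-2, 0, 6, 8, -1, -17], [3, 0, -9, -13, 2, 25], [-1, 0, 3, 9, -3, -6]].
There the 2×2 minor on rows k ∈ {0, 1}, columns (i,j) ∈ {(0,0), (1,0)} is det [[-2, 8], [3, -13]] = 2 ≠ 0, so this unfolding has rank ≥ 2; CP rank is at least every unfolding rank, so rank(T) ≥ 2.
In particular rank(T) ≥ 2 > 1, so T is not rank-1.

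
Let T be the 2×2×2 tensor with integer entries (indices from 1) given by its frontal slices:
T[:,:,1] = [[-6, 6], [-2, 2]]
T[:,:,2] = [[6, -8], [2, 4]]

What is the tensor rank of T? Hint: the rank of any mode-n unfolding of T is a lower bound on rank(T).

Lower bound: in the mode-3 unfolding of T (rows indexed by k, columns by (i,j)) the 2×2 minor on rows k ∈ {1, 2}, columns (i,j) ∈ {(1,1), (1,2)} is det [[-6, 6], [6, -8]] = 12 ≠ 0, so that unfolding has rank ≥ 2 and hence rank(T) ≥ 2 (CP rank is at least every unfolding rank, though it can be larger).
Upper bound: with S_k = T[:,:,k], the two rank-1 terms a₁b₁ᵀ, a₂b₂ᵀ are the rank-1 members of the pencil x·S₁ + y·S₂.
det(x·S₁ + y·S₂) is −40·xy + 40·y² = (-40)·(x − y)(y), vanishing at (x:y) = (1:1) and (1:0).
M₁ = S₁ + S₂ = [[0, -2], [0, 6]] = (-2)·[1, -3][0, 1]ᵀ and M₂ = S₁ = [[-6, 6], [-2, 2]] = (-2)·[3, 1][1, -1]ᵀ, so take a₁ = [1, -3], b₁ = [0, 1], a₂ = [3, 1], b₂ = [1, -1].
Each slice is an integer combination of E₁ = a₁b₁ᵀ and E₂ = a₂b₂ᵀ: S₁ = −2·E₂, S₂ = −2·E₁ + 2·E₂; reading off coefficients, c₁ = [0, -2] and c₂ = [-2, 2].
Hence T = [1, -3] ⊗ [0, 1] ⊗ [0, -2] + [3, 1] ⊗ [1, -1] ⊗ [-2, 2], so rank(T) ≤ 2.
These bounds meet, so rank(T) = 2.

2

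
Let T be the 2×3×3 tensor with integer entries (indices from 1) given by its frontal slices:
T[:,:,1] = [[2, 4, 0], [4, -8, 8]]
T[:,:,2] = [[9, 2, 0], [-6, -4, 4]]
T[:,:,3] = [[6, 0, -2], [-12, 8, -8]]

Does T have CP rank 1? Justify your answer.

The mode-3 unfolding of T (rows indexed by k, columns by (i,j) = (1,1), (1,2), (1,3), (2,1), (2,2), (2,3)) is [[2, 4, 0, 4, -8, 8], [9, 2, 0, -6, -4, 4], [6, 0, -2, -12, 8, -8]].
There the 3×3 minor on rows k ∈ {1, 2, 3}, columns (i,j) ∈ {(1,1), (1,2), (1,3)} is det [[2, 4, 0], [9, 2, 0], [6, 0, -2]] = 64 ≠ 0, so this unfolding has rank ≥ 3; CP rank is at least every unfolding rank, so rank(T) ≥ 3.
In particular rank(T) ≥ 3 > 1, so T is not rank-1.

No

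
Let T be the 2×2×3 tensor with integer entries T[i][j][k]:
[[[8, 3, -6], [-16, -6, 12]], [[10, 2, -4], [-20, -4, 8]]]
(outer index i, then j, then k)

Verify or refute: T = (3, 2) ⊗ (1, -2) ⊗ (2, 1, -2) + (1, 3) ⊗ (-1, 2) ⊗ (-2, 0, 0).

Reconstruct entrywise from the claimed factors. For example, T[1,1,2] = 8 and Σₗ aₗ[1]bₗ[1]cₗ[2] = (2)·(-2)·(-2) + (3)·(2)·(0) = 8; checking all 12 entries, every one matches. The claim holds.

Yes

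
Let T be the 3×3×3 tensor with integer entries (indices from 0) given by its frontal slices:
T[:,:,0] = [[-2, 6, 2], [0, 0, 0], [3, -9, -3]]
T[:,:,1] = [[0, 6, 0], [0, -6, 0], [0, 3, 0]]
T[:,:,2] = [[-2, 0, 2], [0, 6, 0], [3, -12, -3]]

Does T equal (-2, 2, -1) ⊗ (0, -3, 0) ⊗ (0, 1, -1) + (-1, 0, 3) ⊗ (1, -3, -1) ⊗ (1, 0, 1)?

No

Reconstruct entry (0,0,0) from the claimed factors: Σₗ aₗ[0]bₗ[0]cₗ[0] = (-2)·(0)·(0) + (-1)·(1)·(1) = -1, but T[0,0,0] = -2. The claim is false.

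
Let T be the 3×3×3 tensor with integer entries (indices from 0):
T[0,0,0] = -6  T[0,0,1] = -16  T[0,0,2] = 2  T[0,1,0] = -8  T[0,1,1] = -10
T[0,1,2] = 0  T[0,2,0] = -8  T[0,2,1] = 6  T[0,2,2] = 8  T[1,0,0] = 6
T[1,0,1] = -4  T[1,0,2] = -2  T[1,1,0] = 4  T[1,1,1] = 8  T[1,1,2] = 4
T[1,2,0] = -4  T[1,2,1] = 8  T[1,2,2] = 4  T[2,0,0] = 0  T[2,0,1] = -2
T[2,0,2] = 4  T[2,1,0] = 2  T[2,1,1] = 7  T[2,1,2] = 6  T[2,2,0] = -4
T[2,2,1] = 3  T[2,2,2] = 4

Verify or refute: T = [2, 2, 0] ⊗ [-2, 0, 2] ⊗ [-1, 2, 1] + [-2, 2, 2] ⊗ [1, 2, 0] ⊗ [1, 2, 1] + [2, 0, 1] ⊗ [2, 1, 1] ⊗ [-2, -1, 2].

Reconstruct entry (2,0,0) from the claimed factors: Σₗ aₗ[2]bₗ[0]cₗ[0] = (0)·(-2)·(-1) + (2)·(1)·(1) + (1)·(2)·(-2) = -2, but T[2,0,0] = 0. The claim is false.

No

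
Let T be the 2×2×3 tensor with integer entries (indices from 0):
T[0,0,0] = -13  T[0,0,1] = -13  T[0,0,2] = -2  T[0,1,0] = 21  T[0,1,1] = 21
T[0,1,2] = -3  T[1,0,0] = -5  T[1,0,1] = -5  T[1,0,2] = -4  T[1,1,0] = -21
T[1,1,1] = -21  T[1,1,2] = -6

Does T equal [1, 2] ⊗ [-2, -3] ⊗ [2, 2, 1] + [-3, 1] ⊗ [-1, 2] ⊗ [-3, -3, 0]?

No

Reconstruct entry (0,1,0) from the claimed factors: Σₗ aₗ[0]bₗ[1]cₗ[0] = (1)·(-3)·(2) + (-3)·(2)·(-3) = 12, but T[0,1,0] = 21. The claim is false.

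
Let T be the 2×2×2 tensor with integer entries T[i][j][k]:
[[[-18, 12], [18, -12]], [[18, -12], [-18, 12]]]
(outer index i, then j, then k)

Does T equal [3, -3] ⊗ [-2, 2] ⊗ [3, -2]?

Reconstruct entrywise from the claimed factors. For example, T[0,0,1] = 12 and Σₗ aₗ[0]bₗ[0]cₗ[1] = (3)·(-2)·(-2) = 12; checking all 8 entries, every one matches. The claim holds.

Yes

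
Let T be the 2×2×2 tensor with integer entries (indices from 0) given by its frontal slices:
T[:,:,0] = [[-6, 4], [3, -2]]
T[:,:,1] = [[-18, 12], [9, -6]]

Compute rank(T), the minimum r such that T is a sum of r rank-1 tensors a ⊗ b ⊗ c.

1

Lower bound: T ≠ 0 (e.g. T[0,0,0] = -6), so rank(T) ≥ 1.
Upper bound: if T = a ⊗ b ⊗ c then every fibre of T is a multiple of the corresponding factor, so read the factors off the fibres through the nonzero entry T[0,0,0] = -6.
The mode-1 fibre T[:,0,0] = [-6, 3] gives a = (2, -1) (primitive direction); the mode-2 fibre T[0,:,0] = [-6, 4] gives b = (3, -2); then c[k] = T[0,0,k] / (a[0]·b[0]) = [-6, -18] / 6 = (-1, -3).
Expanding (2, -1) ⊗ (3, -2) ⊗ (-1, -3) reproduces all 8 entries of T, so T = (2, -1) ⊗ (3, -2) ⊗ (-1, -3) and rank(T) ≤ 1.
These bounds meet, so rank(T) = 1.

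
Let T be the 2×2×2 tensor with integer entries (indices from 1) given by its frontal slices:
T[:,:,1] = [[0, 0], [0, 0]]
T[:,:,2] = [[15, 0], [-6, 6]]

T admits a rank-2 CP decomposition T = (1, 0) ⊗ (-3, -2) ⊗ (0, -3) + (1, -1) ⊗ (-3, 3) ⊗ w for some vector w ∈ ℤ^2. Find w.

w = (0, -2)

Subtract the known terms from T to get the rank-1 residual R = (1, -1) ⊗ (-3, 3) ⊗ w, so R[i,j,k] = a[i]·b[j]·w[k]. Pick indices with nonzero a[1]·b[1] = (1)·(-3) = -3. Only the fibre through (1,1,·) is needed: R[1,1,:] = T[1,1,:] − Σₗ aₗ[1]bₗ[1]cₗ = [0, 15] − (1)·(-3)·(0, -3) = [0, 6]. Then w[k] = R[1,1,k] / -3 for each k, giving w = [0, 6] / -3 = (0, -2).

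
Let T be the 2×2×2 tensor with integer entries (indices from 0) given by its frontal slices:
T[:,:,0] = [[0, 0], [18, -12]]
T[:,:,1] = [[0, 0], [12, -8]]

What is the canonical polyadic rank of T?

1

Lower bound: T ≠ 0 (e.g. T[1,0,0] = 18), so rank(T) ≥ 1.
Upper bound: if T = a ⊗ b ⊗ c then every fibre of T is a multiple of the corresponding factor, so read the factors off the fibres through the nonzero entry T[1,0,0] = 18.
The mode-1 fibre T[:,0,0] = [0, 18] gives a = [0, 1] (primitive direction); the mode-2 fibre T[1,:,0] = [18, -12] gives b = [3, -2]; then c[k] = T[1,0,k] / (a[1]·b[0]) = [18, 12] / 3 = [6, 4].
Expanding [0, 1] ⊗ [3, -2] ⊗ [6, 4] reproduces all 8 entries of T, so T = [0, 1] ⊗ [3, -2] ⊗ [6, 4] and rank(T) ≤ 1.
These bounds meet, so rank(T) = 1.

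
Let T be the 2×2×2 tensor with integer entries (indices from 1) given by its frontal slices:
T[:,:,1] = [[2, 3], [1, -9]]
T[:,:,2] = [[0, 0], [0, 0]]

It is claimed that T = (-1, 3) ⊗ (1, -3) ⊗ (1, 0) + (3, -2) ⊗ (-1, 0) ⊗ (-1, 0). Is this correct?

Yes

Reconstruct entrywise from the claimed factors. For example, T[1,1,2] = 0 and Σₗ aₗ[1]bₗ[1]cₗ[2] = (-1)·(1)·(0) + (3)·(-1)·(0) = 0; checking all 8 entries, every one matches. The claim holds.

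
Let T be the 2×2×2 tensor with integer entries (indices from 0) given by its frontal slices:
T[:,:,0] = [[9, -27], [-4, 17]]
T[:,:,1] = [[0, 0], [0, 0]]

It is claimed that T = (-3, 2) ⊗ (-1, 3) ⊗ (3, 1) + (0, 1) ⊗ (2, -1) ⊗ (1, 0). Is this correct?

No

Reconstruct entry (0,0,1) from the claimed factors: Σₗ aₗ[0]bₗ[0]cₗ[1] = (-3)·(-1)·(1) + (0)·(2)·(0) = 3, but T[0,0,1] = 0. The claim is false.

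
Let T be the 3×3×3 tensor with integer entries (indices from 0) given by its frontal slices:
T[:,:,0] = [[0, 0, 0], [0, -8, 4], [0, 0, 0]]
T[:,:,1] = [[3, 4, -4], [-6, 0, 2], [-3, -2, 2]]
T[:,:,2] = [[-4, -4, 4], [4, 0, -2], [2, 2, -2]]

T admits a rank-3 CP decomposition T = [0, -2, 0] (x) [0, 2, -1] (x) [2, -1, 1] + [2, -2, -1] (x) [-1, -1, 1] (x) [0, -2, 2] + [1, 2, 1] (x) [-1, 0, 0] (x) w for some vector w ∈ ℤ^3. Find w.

Subtract the known terms from T to get the rank-1 residual R = [1, 2, 1] (x) [-1, 0, 0] (x) w, so R[i,j,k] = a[i]·b[j]·w[k]. Pick indices with nonzero a[0]·b[0] = (1)·(-1) = -1. Only the fibre through (0,0,·) is needed: R[0,0,:] = T[0,0,:] − Σₗ aₗ[0]bₗ[0]cₗ = [0, 3, -4] − (0)·(0)·[2, -1, 1] − (2)·(-1)·[0, -2, 2] = [0, -1, 0]. Then w[k] = R[0,0,k] / -1 for each k, giving w = [0, -1, 0] / -1 = [0, 1, 0].

w = [0, 1, 0]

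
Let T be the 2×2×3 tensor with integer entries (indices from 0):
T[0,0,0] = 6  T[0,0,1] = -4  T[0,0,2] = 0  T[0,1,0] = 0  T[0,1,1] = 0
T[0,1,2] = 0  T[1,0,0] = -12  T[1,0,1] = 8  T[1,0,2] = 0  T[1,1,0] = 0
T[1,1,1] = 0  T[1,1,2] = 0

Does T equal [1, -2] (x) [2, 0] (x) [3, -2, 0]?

Yes

Reconstruct entrywise from the claimed factors. For example, T[0,1,2] = 0 and Σₗ aₗ[0]bₗ[1]cₗ[2] = (1)·(0)·(0) = 0; checking all 12 entries, every one matches. The claim holds.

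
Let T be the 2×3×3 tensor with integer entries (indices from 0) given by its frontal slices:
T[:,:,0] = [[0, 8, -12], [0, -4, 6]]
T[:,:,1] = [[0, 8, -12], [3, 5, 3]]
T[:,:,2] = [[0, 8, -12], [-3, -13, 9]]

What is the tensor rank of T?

Lower bound: the mode-3 unfolding of T (rows indexed by k, columns by (i,j) = (0,0), (0,1), (0,2), (1,0), (1,1), (1,2)) is [[0, 8, -12, 0, -4, 6], [0, 8, -12, 3, 5, 3], [0, 8, -12, -3, -13, 9]].
There the 2×2 minor on rows k ∈ {0, 1}, columns (i,j) ∈ {(0,1), (1,0)} is det [[8, 0], [8, 3]] = 24 ≠ 0, so this unfolding has rank ≥ 2; CP rank is at least every unfolding rank, so rank(T) ≥ 2. (Flattening ranks never certify an upper bound on CP rank; for that we must actually write T with 2 rank-1 terms.)
Upper bound — finding two terms. Write S_k = T[:,:,k] for the frontal slices: S₀ = [[0, 8, -12], [0, -4, 6]], S₁ = [[0, 8, -12], [3, 5, 3]], S₂ = [[0, 8, -12], [-3, -13, 9]].
If T = a₁ ⊗ b₁ ⊗ c₁ + a₂ ⊗ b₂ ⊗ c₂ then each S_k = c₁[k]·a₁b₁ᵀ + c₂[k]·a₂b₂ᵀ. S₀ and S₁ are linearly independent, so a₁b₁ᵀ and a₂b₂ᵀ must span the same plane of matrices: they are the rank-1 matrices of the form x·S₀ + y·S₁.
The 2×2 minor of x·S₀ + y·S₁ on rows {0,1}, columns {0,1} is −24·xy − 24·y² = (-24)·(y)(x + y), vanishing at (x:y) = (1:0) and (1:-1).
M₁ = S₀ = [[0, 8, -12], [0, -4, 6]] = 2·[2, -1][0, 2, -3]ᵀ and M₂ = S₀ − S₁ = [[0, 0, 0], [-3, -9, 3]] = (-3)·[0, 1][1, 3, -1]ᵀ, so take a₁ = [2, -1], b₁ = [0, 2, -3], a₂ = [0, 1], b₂ = [1, 3, -1].
Each slice is an integer combination of E₁ = a₁b₁ᵀ and E₂ = a₂b₂ᵀ: S₀ = 2·E₁, S₁ = 2·E₁ + 3·E₂, S₂ = 2·E₁ − 3·E₂; reading off coefficients, c₁ = [2, 2, 2] and c₂ = [0, 3, -3].
Hence T = [2, -1] ⊗ [0, 2, -3] ⊗ [2, 2, 2] + [0, 1] ⊗ [1, 3, -1] ⊗ [0, 3, -3], so rank(T) ≤ 2.
These bounds meet, so rank(T) = 2.
Check entry T[1,0,2] = -3: (-1)·(0)·(2) + (1)·(1)·(-3) = -3.

2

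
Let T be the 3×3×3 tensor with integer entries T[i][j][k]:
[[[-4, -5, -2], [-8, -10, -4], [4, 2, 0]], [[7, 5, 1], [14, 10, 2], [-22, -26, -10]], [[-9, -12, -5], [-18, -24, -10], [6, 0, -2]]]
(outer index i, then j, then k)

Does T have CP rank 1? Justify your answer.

No

The mode-1 unfolding of T (rows indexed by i, columns by (j,k) = (0,0), (0,1), (0,2), (1,0), (1,1), (1,2), (2,0), (2,1), (2,2)) is [[-4, -5, -2, -8, -10, -4, 4, 2, 0], [7, 5, 1, 14, 10, 2, -22, -26, -10], [-9, -12, -5, -18, -24, -10, 6, 0, -2]].
There the 2×2 minor on rows i ∈ {0, 1}, columns (j,k) ∈ {(0,0), (0,1)} is det [[-4, -5], [7, 5]] = 15 ≠ 0, so this unfolding has rank ≥ 2; CP rank is at least every unfolding rank, so rank(T) ≥ 2.
In particular rank(T) ≥ 2 > 1, so T is not rank-1.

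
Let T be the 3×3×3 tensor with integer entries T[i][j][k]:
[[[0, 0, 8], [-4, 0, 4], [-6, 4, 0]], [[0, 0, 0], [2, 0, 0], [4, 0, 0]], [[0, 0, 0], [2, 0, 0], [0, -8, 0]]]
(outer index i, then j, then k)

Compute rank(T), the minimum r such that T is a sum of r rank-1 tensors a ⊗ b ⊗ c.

3

Lower bound: the mode-3 unfolding of T (rows indexed by k, columns by (i,j) = (0,0), (0,1), (0,2), (1,0), (1,1), (1,2), (2,0), (2,1), (2,2)) is [[0, -4, -6, 0, 2, 4, 0, 2, 0], [0, 0, 4, 0, 0, 0, 0, 0, -8], [8, 4, 0, 0, 0, 0, 0, 0, 0]].
There the 3×3 minor on rows k ∈ {0, 1, 2}, columns (i,j) ∈ {(0,0), (0,1), (0,2)} is det [[0, -4, -6], [0, 0, 4], [8, 4, 0]] = -128 ≠ 0, so this unfolding has rank ≥ 3; CP rank is at least every unfolding rank, so rank(T) ≥ 3. (Flattening ranks never certify an upper bound on CP rank; for that we must actually write T with 3 rank-1 terms.)
Upper bound: T is a sum of 3 rank-1 terms, T = (1, 0, -2) ⊗ (0, 0, 1) ⊗ (2, 4, 0) + (1, 0, 0) ⊗ (2, 1, 0) ⊗ (0, 0, 4) + (2, -1, -1) ⊗ (0, 1, 2) ⊗ (-2, 0, 0) (written with every a and b primitive with positive leading entry and the scale carried by c; CP decompositions are not unique, and this one is verified by expanding entrywise), so rank(T) ≤ 3.
These bounds meet, so rank(T) = 3.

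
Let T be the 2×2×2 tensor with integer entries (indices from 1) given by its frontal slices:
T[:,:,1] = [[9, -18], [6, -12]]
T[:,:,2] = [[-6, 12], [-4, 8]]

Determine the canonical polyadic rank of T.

1

Lower bound: T ≠ 0 (e.g. T[1,1,1] = 9), so rank(T) ≥ 1.
Upper bound: if T = a ⊗ b ⊗ c then every fibre of T is a multiple of the corresponding factor, so read the factors off the fibres through the nonzero entry T[1,1,1] = 9.
The mode-1 fibre T[:,1,1] = [9, 6] gives a = [3, 2] (primitive direction); the mode-2 fibre T[1,:,1] = [9, -18] gives b = [1, -2]; then c[k] = T[1,1,k] / (a[1]·b[1]) = [9, -6] / 3 = [3, -2].
Expanding [3, 2] ⊗ [1, -2] ⊗ [3, -2] reproduces all 8 entries of T, so T = [3, 2] ⊗ [1, -2] ⊗ [3, -2] and rank(T) ≤ 1.
These bounds meet, so rank(T) = 1.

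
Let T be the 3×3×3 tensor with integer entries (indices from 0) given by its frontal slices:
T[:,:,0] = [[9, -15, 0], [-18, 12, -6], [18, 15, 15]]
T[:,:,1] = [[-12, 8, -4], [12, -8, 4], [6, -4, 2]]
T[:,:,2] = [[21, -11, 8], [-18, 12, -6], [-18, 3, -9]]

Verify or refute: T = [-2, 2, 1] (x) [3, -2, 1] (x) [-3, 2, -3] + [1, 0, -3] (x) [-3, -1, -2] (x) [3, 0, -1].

Yes

Reconstruct entrywise from the claimed factors. For example, T[0,0,1] = -12 and Σₗ aₗ[0]bₗ[0]cₗ[1] = (-2)·(3)·(2) + (1)·(-3)·(0) = -12; checking all 27 entries, every one matches. The claim holds.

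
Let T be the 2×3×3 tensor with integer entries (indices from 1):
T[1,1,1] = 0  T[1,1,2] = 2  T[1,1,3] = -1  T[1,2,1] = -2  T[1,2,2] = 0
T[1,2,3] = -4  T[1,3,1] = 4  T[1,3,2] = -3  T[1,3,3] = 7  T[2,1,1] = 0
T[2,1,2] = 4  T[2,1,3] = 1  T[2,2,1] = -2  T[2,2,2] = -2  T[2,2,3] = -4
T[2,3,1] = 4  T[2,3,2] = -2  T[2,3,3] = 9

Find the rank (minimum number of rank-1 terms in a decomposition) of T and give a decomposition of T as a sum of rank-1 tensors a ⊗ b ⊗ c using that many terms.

Lower bound: in the mode-3 unfolding of T (rows indexed by k, columns by (i,j)) the 3×3 minor on rows k ∈ {1, 2, 3}, columns (i,j) ∈ {(1,1), (1,2), (1,3)} is det [[0, -2, 4], [2, 0, -3], [-1, -4, 7]] = -10 ≠ 0, so that unfolding has rank ≥ 3 and hence rank(T) ≥ 3 (CP rank is at least every unfolding rank, though it can be larger).
Upper bound: T is a sum of 3 rank-1 terms, T = [1, -1] ⊗ [1, 0, 1] ⊗ [0, 0, -1] + [1, 1] ⊗ [0, 1, -2] ⊗ [-2, 2, -4] + [1, 2] ⊗ [2, -2, 1] ⊗ [0, 1, 0] (written with every a and b primitive with positive leading entry and the scale carried by c; CP decompositions are not unique, and this one is verified by expanding entrywise), so rank(T) ≤ 3.
These bounds meet, so rank(T) = 3.

rank(T) = 3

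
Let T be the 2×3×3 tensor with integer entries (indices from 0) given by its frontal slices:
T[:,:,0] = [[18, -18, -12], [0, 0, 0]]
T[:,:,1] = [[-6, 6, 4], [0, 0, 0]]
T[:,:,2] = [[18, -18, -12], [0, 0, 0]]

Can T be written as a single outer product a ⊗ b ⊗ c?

If T = a ⊗ b ⊗ c then every fibre of T is a multiple of the corresponding factor, so read the factors off the fibres through the nonzero entry T[0,0,0] = 18.
The mode-1 fibre T[:,0,0] = [18, 0] gives a = [1, 0] (primitive direction); the mode-2 fibre T[0,:,0] = [18, -18, -12] gives b = [3, -3, -2]; then c[k] = T[0,0,k] / (a[0]·b[0]) = [18, -6, 18] / 3 = [6, -2, 6].
Expanding [1, 0] ⊗ [3, -3, -2] ⊗ [6, -2, 6] reproduces all 18 entries of T, so T = [1, 0] ⊗ [3, -3, -2] ⊗ [6, -2, 6] and rank(T) ≤ 1.
Equivalently every frontal slice T[:,:,k] is c[k] times the rank-1 matrix [1, 0] ⊗ [3, -3, -2]. So T has rank 1 (it is nonzero).

Yes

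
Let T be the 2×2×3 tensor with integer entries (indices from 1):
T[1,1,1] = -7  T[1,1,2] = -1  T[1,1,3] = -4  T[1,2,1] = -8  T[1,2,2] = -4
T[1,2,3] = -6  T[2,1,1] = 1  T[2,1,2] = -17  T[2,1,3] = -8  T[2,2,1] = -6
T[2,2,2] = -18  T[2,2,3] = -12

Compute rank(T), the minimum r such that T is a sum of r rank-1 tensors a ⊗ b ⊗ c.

Lower bound: the mode-3 unfolding of T (rows indexed by k, columns by (i,j) = (1,1), (1,2), (2,1), (2,2)) is [[-7, -8, 1, -6], [-1, -4, -17, -18], [-4, -6, -8, -12]].
There the 2×2 minor on rows k ∈ {1, 2}, columns (i,j) ∈ {(1,1), (1,2)} is det [[-7, -8], [-1, -4]] = 20 ≠ 0, so this unfolding has rank ≥ 2; CP rank is at least every unfolding rank, so rank(T) ≥ 2. (Unfolding ranks only ever bound the CP rank from below — rank(T) can be strictly larger than all of them — so the matching upper bound has to come from an explicit 2-term decomposition.)
Upper bound — finding two terms. Write S_k = T[:,:,k] for the frontal slices: S₁ = [[-7, -8], [1, -6]], S₂ = [[-1, -4], [-17, -18]], S₃ = [[-4, -6], [-8, -12]].
If T = a₁ ⊗ b₁ ⊗ c₁ + a₂ ⊗ b₂ ⊗ c₂ then each S_k = c₁[k]·a₁b₁ᵀ + c₂[k]·a₂b₂ᵀ. S₁ and S₂ are linearly independent, so a₁b₁ᵀ and a₂b₂ᵀ must span the same plane of matrices: they are the rank-1 matrices of the form x·S₁ + y·S₂.
det(x·S₁ + y·S₂) is 50·x² − 50·y² = 50·(x − y)(x + y), vanishing at (x:y) = (1:1) and (1:-1).
M₁ = S₁ + S₂ = [[-8, -12], [-16, -24]] = (-4)·[1, 2][2, 3]ᵀ and M₂ = S₁ − S₂ = [[-6, -4], [18, 12]] = (-2)·[1, -3][3, 2]ᵀ, so take a₁ = [1, 2], b₁ = [2, 3], a₂ = [1, -3], b₂ = [3, 2].
Each slice is an integer combination of E₁ = a₁b₁ᵀ and E₂ = a₂b₂ᵀ: S₁ = −2·E₁ − E₂, S₂ = −2·E₁ + E₂, S₃ = −2·E₁; reading off coefficients, c₁ = [-2, -2, -2] and c₂ = [-1, 1, 0].
Hence T = [1, 2] ⊗ [2, 3] ⊗ [-2, -2, -2] + [1, -3] ⊗ [3, 2] ⊗ [-1, 1, 0], so rank(T) ≤ 2.
These bounds meet, so rank(T) = 2.
Check entry T[2,2,3] = -12: (2)·(3)·(-2) + (-3)·(2)·(0) = -12.

2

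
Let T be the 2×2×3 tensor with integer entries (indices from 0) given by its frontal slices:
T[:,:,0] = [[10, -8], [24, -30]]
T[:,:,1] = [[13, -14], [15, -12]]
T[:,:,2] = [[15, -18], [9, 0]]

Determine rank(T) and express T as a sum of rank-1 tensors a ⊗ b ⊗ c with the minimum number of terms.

Lower bound: the mode-1 unfolding of T (rows indexed by i, columns by (j,k) = (0,0), (0,1), (0,2), (1,0), (1,1), (1,2)) is [[10, 13, 15, -8, -14, -18], [24, 15, 9, -30, -12, 0]].
There the 2×2 minor on rows i ∈ {0, 1}, columns (j,k) ∈ {(0,0), (0,1)} is det [[10, 13], [24, 15]] = -162 ≠ 0, so this unfolding has rank ≥ 2; CP rank is at least every unfolding rank, so rank(T) ≥ 2. (Flattening ranks never certify an upper bound on CP rank; for that we must actually write T with 2 rank-1 terms.)
Upper bound — finding two terms. Write S_k = T[:,:,k] for the frontal slices: S₀ = [[10, -8], [24, -30]], S₁ = [[13, -14], [15, -12]], S₂ = [[15, -18], [9, 0]].
If T = a₁ ⊗ b₁ ⊗ c₁ + a₂ ⊗ b₂ ⊗ c₂ then each S_k = c₁[k]·a₁b₁ᵀ + c₂[k]·a₂b₂ᵀ. S₀ and S₁ are linearly independent, so a₁b₁ᵀ and a₂b₂ᵀ must span the same plane of matrices: they are the rank-1 matrices of the form x·S₀ + y·S₁.
det(x·S₀ + y·S₁) is −108·x² − 54·xy + 54·y² = (-54)·(2·x − y)(x + y), vanishing at (x:y) = (1:2) and (1:-1).
M₁ = S₀ + 2·S₁ = [[36, -36], [54, -54]] = 18·[2, 3][1, -1]ᵀ and M₂ = S₀ − S₁ = [[-3, 6], [9, -18]] = (-3)·[1, -3][1, -2]ᵀ, so take a₁ = [2, 3], b₁ = [1, -1], a₂ = [1, -3], b₂ = [1, -2].
Each slice is an integer combination of E₁ = a₁b₁ᵀ and E₂ = a₂b₂ᵀ: S₀ = 6·E₁ − 2·E₂, S₁ = 6·E₁ + E₂, S₂ = 6·E₁ + 3·E₂; reading off coefficients, c₁ = [6, 6, 6] and c₂ = [-2, 1, 3].
Hence T = [2, 3] ⊗ [1, -1] ⊗ [6, 6, 6] + [1, -3] ⊗ [1, -2] ⊗ [-2, 1, 3], so rank(T) ≤ 2.
These bounds meet, so rank(T) = 2.
Check entry T[0,0,0] = 10: (2)·(1)·(6) + (1)·(1)·(-2) = 10.

rank(T) = 2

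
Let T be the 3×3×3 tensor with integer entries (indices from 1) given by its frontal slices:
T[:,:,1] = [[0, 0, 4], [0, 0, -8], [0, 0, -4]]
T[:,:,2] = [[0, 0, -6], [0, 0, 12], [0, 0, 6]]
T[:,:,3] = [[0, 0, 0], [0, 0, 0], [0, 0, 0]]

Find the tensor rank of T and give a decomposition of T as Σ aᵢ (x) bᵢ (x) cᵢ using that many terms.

rank(T) = 1

Lower bound: T ≠ 0 (e.g. T[1,3,1] = 4), so rank(T) ≥ 1.
Upper bound: if T = a (x) b (x) c then every fibre of T is a multiple of the corresponding factor, so read the factors off the fibres through the nonzero entry T[1,3,1] = 4.
The mode-1 fibre T[:,3,1] = [4, -8, -4] gives a = [1, -2, -1] (primitive direction); the mode-2 fibre T[1,:,1] = [0, 0, 4] gives b = [0, 0, 1]; then c[k] = T[1,3,k] / (a[1]·b[3]) = [4, -6, 0] / 1 = [4, -6, 0].
Expanding [1, -2, -1] (x) [0, 0, 1] (x) [4, -6, 0] reproduces all 27 entries of T, so T = [1, -2, -1] (x) [0, 0, 1] (x) [4, -6, 0] and rank(T) ≤ 1.
These bounds meet, so rank(T) = 1.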